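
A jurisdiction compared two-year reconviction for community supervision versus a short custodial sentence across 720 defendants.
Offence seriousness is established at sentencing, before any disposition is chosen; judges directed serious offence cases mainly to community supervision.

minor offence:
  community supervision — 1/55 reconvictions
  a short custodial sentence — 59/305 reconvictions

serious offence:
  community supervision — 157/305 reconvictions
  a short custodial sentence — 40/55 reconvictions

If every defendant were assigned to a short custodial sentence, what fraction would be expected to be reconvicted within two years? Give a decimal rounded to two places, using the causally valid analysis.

0.46

community supervision is lower inside every offence seriousness stratum but a short custodial sentence is lower in aggregate. Whether to stratify depends on how offence seriousness relates to the disposition.
Here offence seriousness is a common cause — it drives both which disposition a case falls under and the outcome. The crude comparison mixes populations; the stratum-specific rates are the causally relevant ones.
Standardising a short custodial sentence to the population offence seriousness mix: 0.500·59/305 + 0.500·40/55 = 0.460.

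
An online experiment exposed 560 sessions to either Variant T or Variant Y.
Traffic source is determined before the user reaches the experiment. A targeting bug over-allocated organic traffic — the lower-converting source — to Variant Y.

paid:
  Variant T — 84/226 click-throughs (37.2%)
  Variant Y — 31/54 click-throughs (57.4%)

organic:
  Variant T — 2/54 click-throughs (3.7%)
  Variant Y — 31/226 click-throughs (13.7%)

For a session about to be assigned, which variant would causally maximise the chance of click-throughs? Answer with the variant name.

Within every traffic source level Variant Y has the higher rate, yet pooled Variant T does — Simpson's reversal.
Nothing the variant does changes traffic source; the imbalance is an allocation artefact. With traffic source also predicting the outcome, the pooled figure is confounded, and the within-stratum comparison is the causal one.
Within each level — paid: 37.2% vs 57.4%; organic: 3.7% vs 13.7% — Variant Y is higher every time.

Variant Y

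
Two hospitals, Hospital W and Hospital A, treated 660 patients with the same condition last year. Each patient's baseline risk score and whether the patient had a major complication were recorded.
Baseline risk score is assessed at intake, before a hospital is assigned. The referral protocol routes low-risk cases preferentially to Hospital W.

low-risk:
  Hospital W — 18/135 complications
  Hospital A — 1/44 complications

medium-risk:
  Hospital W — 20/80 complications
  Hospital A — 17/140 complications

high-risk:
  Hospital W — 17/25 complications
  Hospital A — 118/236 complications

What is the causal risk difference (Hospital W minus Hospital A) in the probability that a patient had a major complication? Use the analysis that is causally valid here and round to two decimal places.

+0.14

Since baseline risk score is a pre-existing factor (not a product of the hospital) and it affects the outcome on its own, it is a confounder. The stratified rates, not the pooled rate, identify the causal effect.
Adjusting over the population distribution of baseline risk score: 0.271·(0.133−0.023) + 0.333·(0.250−0.121) + 0.395·(0.680−0.500) = +0.144.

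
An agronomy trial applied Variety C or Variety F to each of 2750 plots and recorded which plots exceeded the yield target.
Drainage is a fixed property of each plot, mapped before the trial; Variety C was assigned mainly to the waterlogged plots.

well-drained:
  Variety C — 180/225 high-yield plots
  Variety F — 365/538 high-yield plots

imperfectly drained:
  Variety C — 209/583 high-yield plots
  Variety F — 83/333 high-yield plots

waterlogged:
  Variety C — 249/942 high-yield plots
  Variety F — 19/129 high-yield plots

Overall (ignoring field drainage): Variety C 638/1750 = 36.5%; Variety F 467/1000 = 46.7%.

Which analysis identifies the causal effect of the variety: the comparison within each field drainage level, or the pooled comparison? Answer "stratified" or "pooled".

Within every field drainage level Variety C has the higher rate, yet pooled Variety F does — Simpson's reversal.
Here field drainage is a common cause — it drives both which variety a case falls under and the outcome. The crude comparison mixes populations; the stratum-specific rates are the causally relevant ones.
Within each level — well-drained: 80.0% vs 67.8%; imperfectly drained: 35.8% vs 24.9%; waterlogged: 26.4% vs 14.7% — Variety C is higher every time.

stratified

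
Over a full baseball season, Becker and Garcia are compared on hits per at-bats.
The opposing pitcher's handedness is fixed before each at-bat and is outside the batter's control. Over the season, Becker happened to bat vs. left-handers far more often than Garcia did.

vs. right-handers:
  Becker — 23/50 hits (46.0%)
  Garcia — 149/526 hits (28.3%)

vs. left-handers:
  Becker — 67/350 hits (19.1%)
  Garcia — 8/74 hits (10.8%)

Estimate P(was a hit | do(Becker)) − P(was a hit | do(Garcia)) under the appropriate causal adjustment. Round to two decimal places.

Within every pitcher handedness level Becker has the higher rate, yet pooled Garcia does — Simpson's reversal.
Since pitcher handedness is a pre-existing factor (not a product of the player) and it affects the outcome on its own, it is a confounder. The stratified rates, not the pooled rate, identify the causal effect.
Adjusting over the population distribution of pitcher handedness: 0.576·(0.460−0.283) + 0.424·(0.191−0.108) = +0.137.

+0.14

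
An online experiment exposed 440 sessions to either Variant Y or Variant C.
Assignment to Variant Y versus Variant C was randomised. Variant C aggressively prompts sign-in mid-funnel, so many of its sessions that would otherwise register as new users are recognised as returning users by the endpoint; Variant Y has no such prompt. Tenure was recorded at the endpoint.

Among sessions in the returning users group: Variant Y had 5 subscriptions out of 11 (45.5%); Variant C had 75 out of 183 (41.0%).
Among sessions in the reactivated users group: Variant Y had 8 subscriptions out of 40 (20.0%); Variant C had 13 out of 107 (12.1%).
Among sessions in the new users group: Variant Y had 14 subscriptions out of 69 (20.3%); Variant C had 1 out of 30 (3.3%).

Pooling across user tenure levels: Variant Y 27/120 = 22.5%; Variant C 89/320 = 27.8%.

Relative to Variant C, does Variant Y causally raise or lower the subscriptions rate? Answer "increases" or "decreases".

User tenure is downstream of the variant. One should not condition on a consequence of treatment, so the overall rates are the right comparison.
Pooled: Variant Y 22.5% vs Variant C 27.8%; Variant C is higher overall.

decreases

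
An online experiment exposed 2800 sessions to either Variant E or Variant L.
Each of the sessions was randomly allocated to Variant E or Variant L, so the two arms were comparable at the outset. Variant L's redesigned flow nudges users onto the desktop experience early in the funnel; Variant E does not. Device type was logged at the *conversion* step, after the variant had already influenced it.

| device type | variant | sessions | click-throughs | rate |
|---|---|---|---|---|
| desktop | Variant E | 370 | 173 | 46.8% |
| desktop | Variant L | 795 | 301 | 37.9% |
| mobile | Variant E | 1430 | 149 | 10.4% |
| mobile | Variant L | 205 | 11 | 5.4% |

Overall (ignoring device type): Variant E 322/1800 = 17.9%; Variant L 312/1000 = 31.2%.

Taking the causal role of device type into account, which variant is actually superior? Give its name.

The device type-specific comparison favours Variant E throughout, but the pooled figures favour Variant L. The question is whether to condition on device type.
Device type here is a post-treatment variable shaped by the variant; conditioning on it would introduce bias rather than remove it. The overall comparison is the causal one.
Pooled: Variant E 17.9% vs Variant L 31.2%; Variant L is higher overall.

Variant L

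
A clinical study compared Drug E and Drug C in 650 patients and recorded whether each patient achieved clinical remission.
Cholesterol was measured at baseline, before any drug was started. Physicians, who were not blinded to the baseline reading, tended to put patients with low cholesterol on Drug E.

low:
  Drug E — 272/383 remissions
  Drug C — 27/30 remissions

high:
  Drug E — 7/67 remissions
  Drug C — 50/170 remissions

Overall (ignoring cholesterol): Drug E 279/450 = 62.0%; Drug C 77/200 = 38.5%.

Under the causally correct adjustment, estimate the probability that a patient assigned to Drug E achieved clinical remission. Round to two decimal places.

Within every cholesterol level Drug C has the higher rate, yet pooled Drug E does — Simpson's reversal.
Here cholesterol is a common cause — it drives both which drug a case falls under and the outcome. The crude comparison mixes populations; the stratum-specific rates are the causally relevant ones.
Standardising Drug E to the population cholesterol mix: 0.635·272/383 + 0.365·7/67 = 0.489.

0.49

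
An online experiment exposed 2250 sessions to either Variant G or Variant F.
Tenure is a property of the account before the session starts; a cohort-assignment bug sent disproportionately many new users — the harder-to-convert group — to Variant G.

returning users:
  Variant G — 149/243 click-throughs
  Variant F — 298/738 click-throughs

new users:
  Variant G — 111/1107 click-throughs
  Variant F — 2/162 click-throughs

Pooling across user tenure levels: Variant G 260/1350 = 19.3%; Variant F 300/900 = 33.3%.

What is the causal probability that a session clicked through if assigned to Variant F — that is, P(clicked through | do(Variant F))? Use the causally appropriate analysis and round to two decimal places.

0.18

The stratified and pooled comparisons disagree (Variant G wins within each user tenure; Variant F wins overall), so the answer turns on the causal role of user tenure.
Since user tenure is a pre-existing factor (not a product of the variant) and it affects the outcome on its own, it is a confounder. The stratified rates, not the pooled rate, identify the causal effect.
Standardising Variant F to the population user tenure mix: 0.436·298/738 + 0.564·2/162 = 0.183.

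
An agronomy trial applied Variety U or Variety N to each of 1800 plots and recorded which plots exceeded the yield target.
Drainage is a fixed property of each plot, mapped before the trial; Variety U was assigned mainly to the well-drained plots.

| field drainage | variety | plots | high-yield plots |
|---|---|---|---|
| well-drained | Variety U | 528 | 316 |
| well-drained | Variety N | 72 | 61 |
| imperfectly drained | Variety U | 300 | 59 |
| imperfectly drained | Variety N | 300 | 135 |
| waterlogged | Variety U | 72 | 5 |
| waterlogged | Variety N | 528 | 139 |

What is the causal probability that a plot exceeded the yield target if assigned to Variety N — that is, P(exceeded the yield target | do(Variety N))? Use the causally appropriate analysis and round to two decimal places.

Field drainage satisfies the back-door criterion: it is not a descendant of the variety, and it blocks the spurious path from variety to outcome. Adjusting for it (i.e., using the within-field drainage rates) gives the causal effect.
Standardising Variety N to the population field drainage mix: 0.333·61/72 + 0.333·135/300 + 0.333·139/528 = 0.520.

0.52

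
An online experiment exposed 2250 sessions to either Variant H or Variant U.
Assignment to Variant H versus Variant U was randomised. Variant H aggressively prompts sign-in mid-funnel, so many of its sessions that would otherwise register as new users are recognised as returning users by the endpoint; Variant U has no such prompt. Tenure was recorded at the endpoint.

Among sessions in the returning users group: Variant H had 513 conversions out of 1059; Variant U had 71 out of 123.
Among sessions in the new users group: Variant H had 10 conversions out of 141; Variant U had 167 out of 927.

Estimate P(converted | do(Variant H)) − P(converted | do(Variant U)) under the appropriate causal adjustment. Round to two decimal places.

Stratifying would compare variants among sessions the variants themselves sorted into user tenure groups — a form of selection on an intermediate. The unconditioned pooled rates give the total causal effect.
The causal difference is the pooled difference: 0.436 − 0.227 = +0.209.

+0.21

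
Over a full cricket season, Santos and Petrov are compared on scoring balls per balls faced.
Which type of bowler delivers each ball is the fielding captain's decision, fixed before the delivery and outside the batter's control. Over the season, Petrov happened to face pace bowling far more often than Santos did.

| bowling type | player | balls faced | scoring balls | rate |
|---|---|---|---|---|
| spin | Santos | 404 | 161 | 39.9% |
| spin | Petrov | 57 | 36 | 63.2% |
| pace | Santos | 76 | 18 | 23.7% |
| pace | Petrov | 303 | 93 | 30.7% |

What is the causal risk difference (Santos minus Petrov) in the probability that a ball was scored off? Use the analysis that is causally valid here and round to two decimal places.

Petrov is higher inside every bowling type stratum but Santos is higher in aggregate. Whether to stratify depends on how bowling type relates to the player.
Nothing the player does changes bowling type; the imbalance is an allocation artefact. With bowling type also predicting the outcome, the pooled figure is confounded, and the within-stratum comparison is the causal one.
Adjusting over the population distribution of bowling type: 0.549·(0.399−0.632) + 0.451·(0.237−0.307) = -0.160.

-0.16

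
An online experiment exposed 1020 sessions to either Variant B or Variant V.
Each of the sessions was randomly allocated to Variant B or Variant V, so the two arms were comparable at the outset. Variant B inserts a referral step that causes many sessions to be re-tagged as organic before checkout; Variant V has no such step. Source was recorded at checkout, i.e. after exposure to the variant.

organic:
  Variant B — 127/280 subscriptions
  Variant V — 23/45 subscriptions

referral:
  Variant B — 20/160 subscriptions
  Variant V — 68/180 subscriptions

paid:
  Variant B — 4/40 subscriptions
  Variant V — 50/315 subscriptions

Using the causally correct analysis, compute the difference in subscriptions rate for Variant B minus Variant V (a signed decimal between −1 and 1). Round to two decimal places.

Variant V is higher inside every traffic source stratum but Variant B is higher in aggregate. Whether to stratify depends on how traffic source relates to the variant.
The distribution of traffic source is itself part of what the variant does — it is an intermediate outcome. Holding it fixed would remove that part of the effect; the total effect is the pooled difference.
The causal difference is the pooled difference: 0.315 − 0.261 = +0.053.

+0.05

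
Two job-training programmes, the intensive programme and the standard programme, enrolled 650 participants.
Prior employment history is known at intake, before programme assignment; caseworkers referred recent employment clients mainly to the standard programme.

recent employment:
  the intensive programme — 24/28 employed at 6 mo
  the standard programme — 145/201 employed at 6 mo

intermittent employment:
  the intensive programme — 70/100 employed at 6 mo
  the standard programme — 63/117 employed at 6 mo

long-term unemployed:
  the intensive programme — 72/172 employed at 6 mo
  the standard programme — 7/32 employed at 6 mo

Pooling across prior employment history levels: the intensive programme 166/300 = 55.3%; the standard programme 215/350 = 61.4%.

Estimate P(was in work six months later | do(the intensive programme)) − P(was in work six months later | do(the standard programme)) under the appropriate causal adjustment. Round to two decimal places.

+0.16

The imbalance in prior employment history arose from how participants were allocated, not from anything the programme did; and prior employment history independently affects the outcome. The pooled gap is confounded — condition on prior employment history.
Adjusting over the population distribution of prior employment history: 0.352·(0.857−0.721) + 0.334·(0.700−0.538) + 0.314·(0.419−0.219) = +0.164.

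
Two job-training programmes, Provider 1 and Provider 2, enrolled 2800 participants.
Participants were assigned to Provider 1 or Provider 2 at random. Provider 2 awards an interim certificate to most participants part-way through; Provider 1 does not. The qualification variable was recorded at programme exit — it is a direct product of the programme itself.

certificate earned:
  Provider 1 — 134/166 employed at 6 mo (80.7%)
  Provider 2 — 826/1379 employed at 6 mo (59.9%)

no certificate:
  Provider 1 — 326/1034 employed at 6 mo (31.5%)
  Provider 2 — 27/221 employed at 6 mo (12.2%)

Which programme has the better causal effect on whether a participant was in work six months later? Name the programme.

Stratifying would compare programmes among participants the programmes themselves sorted into qualification attained during the programme groups — a form of selection on an intermediate. The unconditioned pooled rates give the total causal effect.
Pooled: Provider 1 38.3% vs Provider 2 53.3%; Provider 2 is higher overall.

Provider 2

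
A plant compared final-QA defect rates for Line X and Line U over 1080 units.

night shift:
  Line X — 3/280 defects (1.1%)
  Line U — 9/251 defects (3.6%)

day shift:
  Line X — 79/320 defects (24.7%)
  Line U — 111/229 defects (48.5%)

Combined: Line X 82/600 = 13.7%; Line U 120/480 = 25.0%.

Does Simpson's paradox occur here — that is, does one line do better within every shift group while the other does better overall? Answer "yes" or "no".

no

Within each shift level (night shift 1.1% vs 3.6%; day shift 24.7% vs 48.5%), Line X has the lower rate every time. Pooled: 13.7% vs 25.0% — Line X has the lower rate overall. They agree.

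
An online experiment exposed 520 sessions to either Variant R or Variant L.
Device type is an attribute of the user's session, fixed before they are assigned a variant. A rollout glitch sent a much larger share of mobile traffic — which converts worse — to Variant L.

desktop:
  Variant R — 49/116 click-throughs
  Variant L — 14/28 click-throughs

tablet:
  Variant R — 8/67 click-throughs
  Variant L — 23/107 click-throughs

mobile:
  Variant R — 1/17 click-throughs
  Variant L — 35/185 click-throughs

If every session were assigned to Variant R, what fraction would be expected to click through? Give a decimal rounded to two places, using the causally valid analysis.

0.18

Device type is set before the variant has any effect — it is not caused by the variant — and it independently drives the outcome. That makes it a confounder, so the causal comparison is within device type levels.
Standardising Variant R to the population device type mix: 0.277·49/116 + 0.335·8/67 + 0.388·1/17 = 0.180.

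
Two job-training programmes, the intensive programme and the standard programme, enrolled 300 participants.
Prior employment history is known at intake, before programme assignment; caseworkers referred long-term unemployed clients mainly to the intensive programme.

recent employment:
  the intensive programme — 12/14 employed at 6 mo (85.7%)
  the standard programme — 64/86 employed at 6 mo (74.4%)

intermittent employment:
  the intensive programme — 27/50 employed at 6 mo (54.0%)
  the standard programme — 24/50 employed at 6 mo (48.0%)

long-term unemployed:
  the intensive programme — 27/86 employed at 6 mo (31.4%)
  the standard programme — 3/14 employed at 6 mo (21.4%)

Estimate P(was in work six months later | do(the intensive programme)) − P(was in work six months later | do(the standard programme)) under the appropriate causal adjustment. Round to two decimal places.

Within every prior employment history level the intensive programme has the higher rate, yet pooled the standard programme does — Simpson's reversal.
Nothing the programme does changes prior employment history; the imbalance is an allocation artefact. With prior employment history also predicting the outcome, the pooled figure is confounded, and the within-stratum comparison is the causal one.
Adjusting over the population distribution of prior employment history: 0.333·(0.857−0.744) + 0.333·(0.540−0.480) + 0.333·(0.314−0.214) = +0.091.

+0.09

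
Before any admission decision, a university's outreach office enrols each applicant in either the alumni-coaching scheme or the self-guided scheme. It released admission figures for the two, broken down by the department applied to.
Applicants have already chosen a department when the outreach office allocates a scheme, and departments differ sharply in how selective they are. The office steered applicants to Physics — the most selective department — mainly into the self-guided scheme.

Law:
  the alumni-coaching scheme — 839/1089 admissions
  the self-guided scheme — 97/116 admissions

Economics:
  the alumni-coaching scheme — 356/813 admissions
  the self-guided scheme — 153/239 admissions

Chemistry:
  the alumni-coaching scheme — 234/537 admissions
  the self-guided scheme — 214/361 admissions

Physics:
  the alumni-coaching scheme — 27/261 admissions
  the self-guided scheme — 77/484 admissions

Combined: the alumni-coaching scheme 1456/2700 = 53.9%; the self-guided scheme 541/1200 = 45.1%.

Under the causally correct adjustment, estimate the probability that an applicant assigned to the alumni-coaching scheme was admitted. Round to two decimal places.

Here department is a common cause — it drives both which outreach scheme a case falls under and the outcome. The crude comparison mixes populations; the stratum-specific rates are the causally relevant ones.
Standardising the alumni-coaching scheme to the population department mix: 0.309·839/1089 + 0.270·356/813 + 0.230·234/537 + 0.191·27/261 = 0.476.

0.48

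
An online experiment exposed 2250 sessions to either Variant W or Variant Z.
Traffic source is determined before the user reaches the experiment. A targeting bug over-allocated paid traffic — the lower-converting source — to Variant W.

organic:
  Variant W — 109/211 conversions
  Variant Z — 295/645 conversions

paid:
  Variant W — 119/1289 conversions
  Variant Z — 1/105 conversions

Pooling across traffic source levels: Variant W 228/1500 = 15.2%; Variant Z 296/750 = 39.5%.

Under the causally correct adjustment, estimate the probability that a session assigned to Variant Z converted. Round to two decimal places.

0.18

Within every traffic source level Variant W has the higher rate, yet pooled Variant Z does — Simpson's reversal.
Traffic source satisfies the back-door criterion: it is not a descendant of the variant, and it blocks the spurious path from variant to outcome. Adjusting for it (i.e., using the within-traffic source rates) gives the causal effect.
Standardising Variant Z to the population traffic source mix: 0.380·295/645 + 0.620·1/105 = 0.180.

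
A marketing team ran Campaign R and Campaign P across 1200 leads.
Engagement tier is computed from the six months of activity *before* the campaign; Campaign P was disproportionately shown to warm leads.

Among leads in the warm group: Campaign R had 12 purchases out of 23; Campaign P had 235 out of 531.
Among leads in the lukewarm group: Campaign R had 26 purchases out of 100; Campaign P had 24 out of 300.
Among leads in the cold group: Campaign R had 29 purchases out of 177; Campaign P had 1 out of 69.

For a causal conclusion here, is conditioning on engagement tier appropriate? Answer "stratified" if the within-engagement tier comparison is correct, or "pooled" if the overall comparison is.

stratified

Here engagement tier is a common cause — it drives both which campaign a case falls under and the outcome. The crude comparison mixes populations; the stratum-specific rates are the causally relevant ones.
Within each level — warm: 52.2% vs 44.3%; lukewarm: 26.0% vs 8.0%; cold: 16.4% vs 1.4% — Campaign R is higher every time.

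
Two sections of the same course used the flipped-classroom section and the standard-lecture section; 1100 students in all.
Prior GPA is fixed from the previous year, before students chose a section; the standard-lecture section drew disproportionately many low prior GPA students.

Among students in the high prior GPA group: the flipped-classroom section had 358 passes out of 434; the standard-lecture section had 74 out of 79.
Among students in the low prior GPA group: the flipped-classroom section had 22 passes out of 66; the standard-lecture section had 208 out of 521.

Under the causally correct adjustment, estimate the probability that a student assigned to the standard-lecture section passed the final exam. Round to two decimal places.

The stratified and pooled comparisons disagree (the standard-lecture section wins within each prior GPA band; the flipped-classroom section wins overall), so the answer turns on the causal role of prior GPA band.
Prior GPA band satisfies the back-door criterion: it is not a descendant of the teaching method, and it blocks the spurious path from teaching method to outcome. Adjusting for it (i.e., using the within-prior GPA band rates) gives the causal effect.
Standardising the standard-lecture section to the population prior GPA band mix: 0.466·74/79 + 0.534·208/521 = 0.650.

0.65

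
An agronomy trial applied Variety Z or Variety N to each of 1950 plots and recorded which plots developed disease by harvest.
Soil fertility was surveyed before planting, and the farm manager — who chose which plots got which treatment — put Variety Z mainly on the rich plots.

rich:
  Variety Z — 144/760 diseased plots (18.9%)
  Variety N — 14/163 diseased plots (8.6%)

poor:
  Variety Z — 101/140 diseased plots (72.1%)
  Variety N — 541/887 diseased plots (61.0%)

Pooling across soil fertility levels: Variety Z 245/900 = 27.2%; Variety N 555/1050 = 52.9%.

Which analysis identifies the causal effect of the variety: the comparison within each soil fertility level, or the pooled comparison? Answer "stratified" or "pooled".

Soil fertility is set before the variety has any effect — it is not caused by the variety — and it independently drives the outcome. That makes it a confounder, so the causal comparison is within soil fertility levels.
Within each level — rich: 18.9% vs 8.6%; poor: 72.1% vs 61.0% — Variety N is lower every time.

stratified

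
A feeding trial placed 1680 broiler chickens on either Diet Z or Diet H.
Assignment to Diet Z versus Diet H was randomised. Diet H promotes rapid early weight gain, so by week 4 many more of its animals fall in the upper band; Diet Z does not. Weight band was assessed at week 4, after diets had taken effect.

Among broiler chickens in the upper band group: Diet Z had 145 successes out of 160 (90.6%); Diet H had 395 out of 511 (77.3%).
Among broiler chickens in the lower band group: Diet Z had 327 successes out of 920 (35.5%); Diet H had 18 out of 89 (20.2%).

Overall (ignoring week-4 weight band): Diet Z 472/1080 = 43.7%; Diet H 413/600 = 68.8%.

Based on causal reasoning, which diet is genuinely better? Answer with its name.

Diet H

The stratified and pooled comparisons disagree (Diet Z wins within each week-4 weight band; Diet H wins overall), so the answer turns on the causal role of week-4 weight band.
Stratifying would compare diets among broiler chickens the diets themselves sorted into week-4 weight band groups — a form of selection on an intermediate. The unconditioned pooled rates give the total causal effect.
Pooled: Diet Z 43.7% vs Diet H 68.8%; Diet H is higher overall.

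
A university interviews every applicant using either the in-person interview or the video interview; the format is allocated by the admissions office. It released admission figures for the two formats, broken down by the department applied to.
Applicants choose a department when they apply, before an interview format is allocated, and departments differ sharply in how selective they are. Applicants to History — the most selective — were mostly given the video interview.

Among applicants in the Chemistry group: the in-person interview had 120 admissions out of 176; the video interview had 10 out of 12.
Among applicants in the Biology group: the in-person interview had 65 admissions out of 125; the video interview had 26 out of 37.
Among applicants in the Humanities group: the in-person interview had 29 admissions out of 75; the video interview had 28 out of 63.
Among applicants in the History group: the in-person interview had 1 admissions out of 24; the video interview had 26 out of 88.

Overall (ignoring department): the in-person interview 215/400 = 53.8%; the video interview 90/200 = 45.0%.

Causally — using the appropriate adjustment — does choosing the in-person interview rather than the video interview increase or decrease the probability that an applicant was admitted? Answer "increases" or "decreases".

The stratified and pooled comparisons disagree (the video interview wins within each department; the in-person interview wins overall), so the answer turns on the causal role of department.
Department is set before the interview format has any effect — it is not caused by the interview format — and it independently drives the outcome. That makes it a confounder, so the causal comparison is within department levels.
Within each level — Chemistry: 68.2% vs 83.3%; Biology: 52.0% vs 70.3%; Humanities: 38.7% vs 44.4%; History: 4.2% vs 29.5% — the video interview is higher every time.

decreases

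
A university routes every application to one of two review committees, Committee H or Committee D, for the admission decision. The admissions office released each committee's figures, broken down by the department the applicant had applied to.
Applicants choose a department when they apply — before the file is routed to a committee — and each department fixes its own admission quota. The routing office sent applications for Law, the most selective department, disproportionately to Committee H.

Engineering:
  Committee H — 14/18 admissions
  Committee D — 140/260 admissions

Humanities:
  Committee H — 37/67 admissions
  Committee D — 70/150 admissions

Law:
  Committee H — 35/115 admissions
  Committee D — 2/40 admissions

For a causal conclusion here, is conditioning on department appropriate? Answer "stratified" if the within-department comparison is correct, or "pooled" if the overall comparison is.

stratified

Committee H is higher inside every department stratum but Committee D is higher in aggregate. Whether to stratify depends on how department relates to the review committee.
Since department is a pre-existing factor (not a product of the review committee) and it affects the outcome on its own, it is a confounder. The stratified rates, not the pooled rate, identify the causal effect.
Within each level — Engineering: 77.8% vs 53.8%; Humanities: 55.2% vs 46.7%; Law: 30.4% vs 5.0% — Committee H is higher every time.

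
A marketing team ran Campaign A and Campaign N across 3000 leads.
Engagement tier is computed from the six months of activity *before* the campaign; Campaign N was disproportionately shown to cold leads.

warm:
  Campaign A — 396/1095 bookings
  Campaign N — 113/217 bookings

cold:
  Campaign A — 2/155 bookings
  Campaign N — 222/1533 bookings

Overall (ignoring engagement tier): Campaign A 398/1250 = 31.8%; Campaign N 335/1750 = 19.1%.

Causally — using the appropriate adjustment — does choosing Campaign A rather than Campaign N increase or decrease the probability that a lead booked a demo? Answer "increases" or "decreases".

decreases

The stratified and pooled comparisons disagree (Campaign N wins within each engagement tier; Campaign A wins overall), so the answer turns on the causal role of engagement tier.
The imbalance in engagement tier arose from how leads were allocated, not from anything the campaign did; and engagement tier independently affects the outcome. The pooled gap is confounded — condition on engagement tier.
Within each level — warm: 36.2% vs 52.1%; cold: 1.3% vs 14.5% — Campaign N is higher every time.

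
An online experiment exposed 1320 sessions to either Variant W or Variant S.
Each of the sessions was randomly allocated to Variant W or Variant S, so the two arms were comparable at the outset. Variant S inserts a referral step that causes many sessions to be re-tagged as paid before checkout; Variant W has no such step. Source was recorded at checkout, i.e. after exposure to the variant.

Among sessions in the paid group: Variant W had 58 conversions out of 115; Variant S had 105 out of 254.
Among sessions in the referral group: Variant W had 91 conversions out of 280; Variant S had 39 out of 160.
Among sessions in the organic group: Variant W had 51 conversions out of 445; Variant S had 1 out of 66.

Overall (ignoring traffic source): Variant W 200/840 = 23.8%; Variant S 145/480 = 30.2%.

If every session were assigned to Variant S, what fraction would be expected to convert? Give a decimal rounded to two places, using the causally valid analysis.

Traffic source lies on the pathway variant → traffic source → outcome, so adjusting for it blocks the indirect effect. For the total causal effect of variant, use the unadjusted pooled rates.
So P(outcome | do(Variant S)) is just the pooled rate for Variant S: 145/480 = 0.302.

0.30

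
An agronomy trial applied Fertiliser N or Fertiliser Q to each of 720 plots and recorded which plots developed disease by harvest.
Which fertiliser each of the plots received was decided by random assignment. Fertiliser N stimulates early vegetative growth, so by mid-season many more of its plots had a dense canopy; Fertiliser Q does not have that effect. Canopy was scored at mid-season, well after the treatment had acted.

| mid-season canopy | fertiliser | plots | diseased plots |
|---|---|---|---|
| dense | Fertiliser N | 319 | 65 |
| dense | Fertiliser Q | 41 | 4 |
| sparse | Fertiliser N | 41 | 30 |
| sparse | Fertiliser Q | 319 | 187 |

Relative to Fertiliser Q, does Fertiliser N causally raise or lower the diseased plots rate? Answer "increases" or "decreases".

Mid-season canopy is downstream of the fertiliser. One should not condition on a consequence of treatment, so the overall rates are the right comparison.
Pooled: Fertiliser N 26.4% vs Fertiliser Q 53.1%; Fertiliser N is lower overall.

decreases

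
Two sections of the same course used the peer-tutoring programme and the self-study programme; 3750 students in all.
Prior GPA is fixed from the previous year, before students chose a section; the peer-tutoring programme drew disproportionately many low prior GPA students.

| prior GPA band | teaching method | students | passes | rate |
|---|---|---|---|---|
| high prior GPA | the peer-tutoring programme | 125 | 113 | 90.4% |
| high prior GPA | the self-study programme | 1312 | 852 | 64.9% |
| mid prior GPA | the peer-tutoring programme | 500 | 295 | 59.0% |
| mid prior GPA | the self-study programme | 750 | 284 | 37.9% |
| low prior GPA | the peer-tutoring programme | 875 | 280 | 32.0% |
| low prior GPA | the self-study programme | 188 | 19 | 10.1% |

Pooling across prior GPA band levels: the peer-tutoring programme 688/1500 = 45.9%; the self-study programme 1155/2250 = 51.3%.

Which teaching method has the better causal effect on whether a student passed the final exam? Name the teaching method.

the peer-tutoring programme

the peer-tutoring programme is higher inside every prior GPA band stratum but the self-study programme is higher in aggregate. Whether to stratify depends on how prior GPA band relates to the teaching method.
Prior GPA band is set before the teaching method has any effect — it is not caused by the teaching method — and it independently drives the outcome. That makes it a confounder, so the causal comparison is within prior GPA band levels.
Within each level — high prior GPA: 90.4% vs 64.9%; mid prior GPA: 59.0% vs 37.9%; low prior GPA: 32.0% vs 10.1% — the peer-tutoring programme is higher every time.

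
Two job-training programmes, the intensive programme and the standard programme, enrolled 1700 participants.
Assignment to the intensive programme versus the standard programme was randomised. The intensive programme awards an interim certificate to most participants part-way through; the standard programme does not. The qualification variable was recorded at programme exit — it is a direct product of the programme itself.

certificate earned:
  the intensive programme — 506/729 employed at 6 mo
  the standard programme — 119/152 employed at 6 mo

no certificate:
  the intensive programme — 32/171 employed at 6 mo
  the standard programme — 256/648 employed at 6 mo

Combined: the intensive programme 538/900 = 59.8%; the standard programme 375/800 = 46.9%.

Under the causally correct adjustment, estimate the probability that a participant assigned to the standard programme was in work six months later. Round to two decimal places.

the standard programme is higher inside every qualification attained during the programme stratum but the intensive programme is higher in aggregate. Whether to stratify depends on how qualification attained during the programme relates to the programme.
Qualification attained during the programme lies on the pathway programme → qualification attained during the programme → outcome, so adjusting for it blocks the indirect effect. For the total causal effect of programme, use the unadjusted pooled rates.
So P(outcome | do(the standard programme)) is just the pooled rate for the standard programme: 375/800 = 0.469.

0.47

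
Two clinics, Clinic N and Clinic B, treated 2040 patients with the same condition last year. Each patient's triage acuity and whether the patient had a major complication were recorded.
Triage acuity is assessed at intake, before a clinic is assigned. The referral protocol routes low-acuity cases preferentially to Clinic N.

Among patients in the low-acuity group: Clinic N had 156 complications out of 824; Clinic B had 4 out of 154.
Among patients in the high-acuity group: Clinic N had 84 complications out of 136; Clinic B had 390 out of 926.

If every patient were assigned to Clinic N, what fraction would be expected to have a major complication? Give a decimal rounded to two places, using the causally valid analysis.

0.41

Nothing the clinic does changes triage acuity; the imbalance is an allocation artefact. With triage acuity also predicting the outcome, the pooled figure is confounded, and the within-stratum comparison is the causal one.
Standardising Clinic N to the population triage acuity mix: 0.479·156/824 + 0.521·84/136 = 0.412.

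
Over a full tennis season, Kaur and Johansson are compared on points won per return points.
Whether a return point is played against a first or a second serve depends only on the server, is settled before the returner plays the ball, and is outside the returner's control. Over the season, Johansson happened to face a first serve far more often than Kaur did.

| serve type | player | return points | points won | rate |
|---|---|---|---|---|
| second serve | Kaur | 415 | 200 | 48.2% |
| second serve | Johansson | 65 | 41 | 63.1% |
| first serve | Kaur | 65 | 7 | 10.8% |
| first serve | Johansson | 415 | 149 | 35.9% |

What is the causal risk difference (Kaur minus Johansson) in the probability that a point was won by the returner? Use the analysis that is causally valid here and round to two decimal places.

Serve type differs across players for reasons unrelated to any effect of the player itself, and it separately predicts the outcome — a classic confounder. We must compare within serve type levels.
Adjusting over the population distribution of serve type: 0.500·(0.482−0.631) + 0.500·(0.108−0.359) = -0.200.

-0.20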